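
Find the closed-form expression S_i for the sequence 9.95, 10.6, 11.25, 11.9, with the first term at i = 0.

Check differences: 10.6 - 9.95 = 0.65
11.25 - 10.6 = 0.65
Common difference d = 0.65.
First term a = 9.95.
Formula: S_i = 9.95 + 0.65*i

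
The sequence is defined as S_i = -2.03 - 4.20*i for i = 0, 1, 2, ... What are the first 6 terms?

This is an arithmetic sequence.
i=0: S_0 = -2.03 + -4.2*0 = -2.03
i=1: S_1 = -2.03 + -4.2*1 = -6.23
i=2: S_2 = -2.03 + -4.2*2 = -10.43
i=3: S_3 = -2.03 + -4.2*3 = -14.63
i=4: S_4 = -2.03 + -4.2*4 = -18.83
i=5: S_5 = -2.03 + -4.2*5 = -23.03
The first 6 terms are: [-2.03, -6.23, -10.43, -14.63, -18.83, -23.03]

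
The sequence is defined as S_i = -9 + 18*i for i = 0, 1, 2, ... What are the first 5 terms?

This is an arithmetic sequence.
i=0: S_0 = -9 + 18*0 = -9
i=1: S_1 = -9 + 18*1 = 9
i=2: S_2 = -9 + 18*2 = 27
i=3: S_3 = -9 + 18*3 = 45
i=4: S_4 = -9 + 18*4 = 63
The first 5 terms are: [-9, 9, 27, 45, 63]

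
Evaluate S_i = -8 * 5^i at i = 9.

S_9 = -8 * 5^9 = -8 * 1953125 = -15625000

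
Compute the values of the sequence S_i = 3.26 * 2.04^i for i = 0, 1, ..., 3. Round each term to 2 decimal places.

This is a geometric sequence.
i=0: S_0 = 3.26 * 2.04^0 = 3.26
i=1: S_1 = 3.26 * 2.04^1 ≈ 6.65
i=2: S_2 = 3.26 * 2.04^2 ≈ 13.57
i=3: S_3 = 3.26 * 2.04^3 ≈ 27.68
The first 4 terms are: [3.26, 6.65, 13.57, 27.68]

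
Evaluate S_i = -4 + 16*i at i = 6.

S_6 = -4 + 16*6 = -4 + 96 = 92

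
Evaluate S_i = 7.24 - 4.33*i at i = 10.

S_10 = 7.24 + -4.33*10 = 7.24 + -43.3 = -36.06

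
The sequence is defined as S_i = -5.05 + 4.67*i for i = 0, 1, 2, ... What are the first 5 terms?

This is an arithmetic sequence.
i=0: S_0 = -5.05 + 4.67*0 = -5.05
i=1: S_1 = -5.05 + 4.67*1 = -0.38
i=2: S_2 = -5.05 + 4.67*2 = 4.29
i=3: S_3 = -5.05 + 4.67*3 = 8.96
i=4: S_4 = -5.05 + 4.67*4 = 13.63
The first 5 terms are: [-5.05, -0.38, 4.29, 8.96, 13.63]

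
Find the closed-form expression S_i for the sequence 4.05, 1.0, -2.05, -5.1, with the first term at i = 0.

Check differences: 1.0 - 4.05 = -3.05
-2.05 - 1.0 = -3.05
Common difference d = -3.05.
First term a = 4.05.
Formula: S_i = 4.05 - 3.05*i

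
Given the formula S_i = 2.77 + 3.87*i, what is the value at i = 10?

S_10 = 2.77 + 3.87*10 = 2.77 + 38.7 = 41.47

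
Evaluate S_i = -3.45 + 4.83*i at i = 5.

S_5 = -3.45 + 4.83*5 = -3.45 + 24.15 = 20.7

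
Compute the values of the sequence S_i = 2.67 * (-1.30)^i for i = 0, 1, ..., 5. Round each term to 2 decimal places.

This is a geometric sequence.
i=0: S_0 = 2.67 * (-1.3)^0 = 2.67
i=1: S_1 = 2.67 * (-1.3)^1 ≈ -3.47
i=2: S_2 = 2.67 * (-1.3)^2 ≈ 4.51
i=3: S_3 = 2.67 * (-1.3)^3 ≈ -5.87
i=4: S_4 = 2.67 * (-1.3)^4 ≈ 7.63
i=5: S_5 = 2.67 * (-1.3)^5 ≈ -9.91
The first 6 terms are: [2.67, -3.47, 4.51, -5.87, 7.63, -9.91]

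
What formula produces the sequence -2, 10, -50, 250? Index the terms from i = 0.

Check ratios: 10 / -2 = -5.0
Common ratio r = -5.
First term a = -2.
Formula: S_i = -2 * (-5)^i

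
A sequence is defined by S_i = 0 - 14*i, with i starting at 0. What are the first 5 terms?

This is an arithmetic sequence.
i=0: S_0 = 0 + -14*0 = 0
i=1: S_1 = 0 + -14*1 = -14
i=2: S_2 = 0 + -14*2 = -28
i=3: S_3 = 0 + -14*3 = -42
i=4: S_4 = 0 + -14*4 = -56
The first 5 terms are: [0, -14, -28, -42, -56]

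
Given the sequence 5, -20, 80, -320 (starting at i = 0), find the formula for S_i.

Check ratios: -20 / 5 = -4.0
Common ratio r = -4.
First term a = 5.
Formula: S_i = 5 * (-4)^i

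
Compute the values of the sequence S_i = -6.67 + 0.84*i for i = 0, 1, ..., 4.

This is an arithmetic sequence.
i=0: S_0 = -6.67 + 0.84*0 = -6.67
i=1: S_1 = -6.67 + 0.84*1 = -5.83
i=2: S_2 = -6.67 + 0.84*2 = -4.99
i=3: S_3 = -6.67 + 0.84*3 = -4.15
i=4: S_4 = -6.67 + 0.84*4 = -3.31
The first 5 terms are: [-6.67, -5.83, -4.99, -4.15, -3.31]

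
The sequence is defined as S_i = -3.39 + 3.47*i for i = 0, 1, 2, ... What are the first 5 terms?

This is an arithmetic sequence.
i=0: S_0 = -3.39 + 3.47*0 = -3.39
i=1: S_1 = -3.39 + 3.47*1 = 0.08
i=2: S_2 = -3.39 + 3.47*2 = 3.55
i=3: S_3 = -3.39 + 3.47*3 = 7.02
i=4: S_4 = -3.39 + 3.47*4 = 10.49
The first 5 terms are: [-3.39, 0.08, 3.55, 7.02, 10.49]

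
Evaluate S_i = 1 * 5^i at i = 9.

S_9 = 1 * 5^9 = 1 * 1953125 = 1953125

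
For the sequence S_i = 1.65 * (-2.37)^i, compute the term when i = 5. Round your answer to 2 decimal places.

S_5 = 1.65 * (-2.37)^5 ≈ 1.65 * -74.7725 ≈ -123.37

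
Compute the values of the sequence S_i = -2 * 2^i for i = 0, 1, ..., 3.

This is a geometric sequence.
i=0: S_0 = -2 * 2^0 = -2
i=1: S_1 = -2 * 2^1 = -4
i=2: S_2 = -2 * 2^2 = -8
i=3: S_3 = -2 * 2^3 = -16
The first 4 terms are: [-2, -4, -8, -16]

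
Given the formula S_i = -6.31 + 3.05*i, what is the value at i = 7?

S_7 = -6.31 + 3.05*7 = -6.31 + 21.35 = 15.04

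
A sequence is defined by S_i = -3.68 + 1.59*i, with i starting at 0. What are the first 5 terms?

This is an arithmetic sequence.
i=0: S_0 = -3.68 + 1.59*0 = -3.68
i=1: S_1 = -3.68 + 1.59*1 = -2.09
i=2: S_2 = -3.68 + 1.59*2 = -0.5
i=3: S_3 = -3.68 + 1.59*3 = 1.09
i=4: S_4 = -3.68 + 1.59*4 = 2.68
The first 5 terms are: [-3.68, -2.09, -0.5, 1.09, 2.68]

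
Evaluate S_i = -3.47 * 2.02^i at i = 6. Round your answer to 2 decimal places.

S_6 = -3.47 * 2.02^6 ≈ -3.47 * 67.9373 ≈ -235.74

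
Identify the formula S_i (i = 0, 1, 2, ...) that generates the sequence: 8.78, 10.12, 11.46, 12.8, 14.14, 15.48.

Check differences: 10.12 - 8.78 = 1.34
11.46 - 10.12 = 1.34
Common difference d = 1.34.
First term a = 8.78.
Formula: S_i = 8.78 + 1.34*i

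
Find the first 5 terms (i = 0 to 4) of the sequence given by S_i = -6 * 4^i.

This is a geometric sequence.
i=0: S_0 = -6 * 4^0 = -6
i=1: S_1 = -6 * 4^1 = -24
i=2: S_2 = -6 * 4^2 = -96
i=3: S_3 = -6 * 4^3 = -384
i=4: S_4 = -6 * 4^4 = -1536
The first 5 terms are: [-6, -24, -96, -384, -1536]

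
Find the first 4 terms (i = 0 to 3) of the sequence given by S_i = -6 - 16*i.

This is an arithmetic sequence.
i=0: S_0 = -6 + -16*0 = -6
i=1: S_1 = -6 + -16*1 = -22
i=2: S_2 = -6 + -16*2 = -38
i=3: S_3 = -6 + -16*3 = -54
The first 4 terms are: [-6, -22, -38, -54]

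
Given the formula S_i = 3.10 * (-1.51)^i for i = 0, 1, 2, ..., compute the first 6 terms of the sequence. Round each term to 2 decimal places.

This is a geometric sequence.
i=0: S_0 = 3.1 * (-1.51)^0 = 3.1
i=1: S_1 = 3.1 * (-1.51)^1 ≈ -4.68
i=2: S_2 = 3.1 * (-1.51)^2 ≈ 7.07
i=3: S_3 = 3.1 * (-1.51)^3 ≈ -10.67
i=4: S_4 = 3.1 * (-1.51)^4 ≈ 16.12
i=5: S_5 = 3.1 * (-1.51)^5 ≈ -24.34
The first 6 terms are: [3.1, -4.68, 7.07, -10.67, 16.12, -24.34]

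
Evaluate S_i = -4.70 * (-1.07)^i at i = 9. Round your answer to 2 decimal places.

S_9 = -4.7 * (-1.07)^9 ≈ -4.7 * -1.8385 ≈ 8.64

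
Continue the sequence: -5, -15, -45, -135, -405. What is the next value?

Ratios: -15 / -5 = 3.0
This is a geometric sequence with common ratio r = 3.
Next term = -405 * 3 = -1215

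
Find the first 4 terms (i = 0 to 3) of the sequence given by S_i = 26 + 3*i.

This is an arithmetic sequence.
i=0: S_0 = 26 + 3*0 = 26
i=1: S_1 = 26 + 3*1 = 29
i=2: S_2 = 26 + 3*2 = 32
i=3: S_3 = 26 + 3*3 = 35
The first 4 terms are: [26, 29, 32, 35]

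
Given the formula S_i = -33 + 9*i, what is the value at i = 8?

S_8 = -33 + 9*8 = -33 + 72 = 39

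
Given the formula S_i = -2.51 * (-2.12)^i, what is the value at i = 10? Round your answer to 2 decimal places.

S_10 = -2.51 * (-2.12)^10 ≈ -2.51 * 1833.828 ≈ -4602.91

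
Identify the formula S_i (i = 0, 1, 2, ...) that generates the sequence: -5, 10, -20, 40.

Check ratios: 10 / -5 = -2.0
Common ratio r = -2.
First term a = -5.
Formula: S_i = -5 * (-2)^i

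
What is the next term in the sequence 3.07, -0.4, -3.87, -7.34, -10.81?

Differences: -0.4 - 3.07 = -3.47
This is an arithmetic sequence with common difference d = -3.47.
Next term = -10.81 + -3.47 = -14.28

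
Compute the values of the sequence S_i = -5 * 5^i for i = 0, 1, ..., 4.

This is a geometric sequence.
i=0: S_0 = -5 * 5^0 = -5
i=1: S_1 = -5 * 5^1 = -25
i=2: S_2 = -5 * 5^2 = -125
i=3: S_3 = -5 * 5^3 = -625
i=4: S_4 = -5 * 5^4 = -3125
The first 5 terms are: [-5, -25, -125, -625, -3125]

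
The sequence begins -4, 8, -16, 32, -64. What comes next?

Ratios: 8 / -4 = -2.0
This is a geometric sequence with common ratio r = -2.
Next term = -64 * -2 = 128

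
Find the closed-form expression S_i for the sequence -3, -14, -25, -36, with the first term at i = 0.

Check differences: -14 - -3 = -11
-25 - -14 = -11
Common difference d = -11.
First term a = -3.
Formula: S_i = -3 - 11*i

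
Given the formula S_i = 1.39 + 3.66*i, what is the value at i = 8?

S_8 = 1.39 + 3.66*8 = 1.39 + 29.28 = 30.67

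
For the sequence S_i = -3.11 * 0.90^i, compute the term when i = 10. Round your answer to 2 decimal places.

S_10 = -3.11 * 0.9^10 ≈ -3.11 * 0.3487 ≈ -1.08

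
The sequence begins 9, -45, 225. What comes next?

Ratios: -45 / 9 = -5.0
This is a geometric sequence with common ratio r = -5.
Next term = 225 * -5 = -1125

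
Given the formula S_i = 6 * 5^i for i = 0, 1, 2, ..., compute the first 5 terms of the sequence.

This is a geometric sequence.
i=0: S_0 = 6 * 5^0 = 6
i=1: S_1 = 6 * 5^1 = 30
i=2: S_2 = 6 * 5^2 = 150
i=3: S_3 = 6 * 5^3 = 750
i=4: S_4 = 6 * 5^4 = 3750
The first 5 terms are: [6, 30, 150, 750, 3750]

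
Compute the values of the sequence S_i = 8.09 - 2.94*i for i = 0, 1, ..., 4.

This is an arithmetic sequence.
i=0: S_0 = 8.09 + -2.94*0 = 8.09
i=1: S_1 = 8.09 + -2.94*1 = 5.15
i=2: S_2 = 8.09 + -2.94*2 = 2.21
i=3: S_3 = 8.09 + -2.94*3 = -0.73
i=4: S_4 = 8.09 + -2.94*4 = -3.67
The first 5 terms are: [8.09, 5.15, 2.21, -0.73, -3.67]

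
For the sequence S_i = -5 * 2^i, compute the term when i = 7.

S_7 = -5 * 2^7 = -5 * 128 = -640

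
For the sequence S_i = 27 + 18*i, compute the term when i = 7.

S_7 = 27 + 18*7 = 27 + 126 = 153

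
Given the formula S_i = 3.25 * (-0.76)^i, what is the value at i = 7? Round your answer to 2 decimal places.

S_7 = 3.25 * (-0.76)^7 ≈ 3.25 * -0.1465 ≈ -0.48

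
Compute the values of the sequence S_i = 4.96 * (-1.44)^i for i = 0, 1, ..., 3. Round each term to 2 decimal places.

This is a geometric sequence.
i=0: S_0 = 4.96 * (-1.44)^0 = 4.96
i=1: S_1 = 4.96 * (-1.44)^1 ≈ -7.14
i=2: S_2 = 4.96 * (-1.44)^2 ≈ 10.29
i=3: S_3 = 4.96 * (-1.44)^3 ≈ -14.81
The first 4 terms are: [4.96, -7.14, 10.29, -14.81]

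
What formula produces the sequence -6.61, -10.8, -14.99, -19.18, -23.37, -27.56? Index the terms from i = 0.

Check differences: -10.8 - -6.61 = -4.19
-14.99 - -10.8 = -4.19
Common difference d = -4.19.
First term a = -6.61.
Formula: S_i = -6.61 - 4.19*i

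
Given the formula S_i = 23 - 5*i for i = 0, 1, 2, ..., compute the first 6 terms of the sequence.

This is an arithmetic sequence.
i=0: S_0 = 23 + -5*0 = 23
i=1: S_1 = 23 + -5*1 = 18
i=2: S_2 = 23 + -5*2 = 13
i=3: S_3 = 23 + -5*3 = 8
i=4: S_4 = 23 + -5*4 = 3
i=5: S_5 = 23 + -5*5 = -2
The first 6 terms are: [23, 18, 13, 8, 3, -2]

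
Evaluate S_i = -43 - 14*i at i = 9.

S_9 = -43 + -14*9 = -43 + -126 = -169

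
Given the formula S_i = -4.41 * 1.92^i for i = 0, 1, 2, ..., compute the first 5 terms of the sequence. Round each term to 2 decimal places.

This is a geometric sequence.
i=0: S_0 = -4.41 * 1.92^0 = -4.41
i=1: S_1 = -4.41 * 1.92^1 ≈ -8.47
i=2: S_2 = -4.41 * 1.92^2 ≈ -16.26
i=3: S_3 = -4.41 * 1.92^3 ≈ -31.21
i=4: S_4 = -4.41 * 1.92^4 ≈ -59.93
The first 5 terms are: [-4.41, -8.47, -16.26, -31.21, -59.93]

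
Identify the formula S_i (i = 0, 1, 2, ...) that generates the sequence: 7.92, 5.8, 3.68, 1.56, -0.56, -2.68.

Check differences: 5.8 - 7.92 = -2.12
3.68 - 5.8 = -2.12
Common difference d = -2.12.
First term a = 7.92.
Formula: S_i = 7.92 - 2.12*i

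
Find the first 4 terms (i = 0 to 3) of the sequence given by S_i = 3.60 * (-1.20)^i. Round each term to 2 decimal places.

This is a geometric sequence.
i=0: S_0 = 3.6 * (-1.2)^0 = 3.6
i=1: S_1 = 3.6 * (-1.2)^1 = -4.32
i=2: S_2 = 3.6 * (-1.2)^2 ≈ 5.18
i=3: S_3 = 3.6 * (-1.2)^3 ≈ -6.22
The first 4 terms are: [3.6, -4.32, 5.18, -6.22]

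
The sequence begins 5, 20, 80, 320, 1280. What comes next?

Ratios: 20 / 5 = 4.0
This is a geometric sequence with common ratio r = 4.
Next term = 1280 * 4 = 5120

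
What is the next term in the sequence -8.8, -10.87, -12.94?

Differences: -10.87 - -8.8 = -2.07
This is an arithmetic sequence with common difference d = -2.07.
Next term = -12.94 + -2.07 = -15.01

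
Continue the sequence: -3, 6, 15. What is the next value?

Differences: 6 - -3 = 9
This is an arithmetic sequence with common difference d = 9.
Next term = 15 + 9 = 24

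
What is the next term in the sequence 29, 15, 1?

Differences: 15 - 29 = -14
This is an arithmetic sequence with common difference d = -14.
Next term = 1 + -14 = -13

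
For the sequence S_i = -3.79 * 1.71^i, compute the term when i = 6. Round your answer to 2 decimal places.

S_6 = -3.79 * 1.71^6 ≈ -3.79 * 25.0021 ≈ -94.76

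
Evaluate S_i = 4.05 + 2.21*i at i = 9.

S_9 = 4.05 + 2.21*9 = 4.05 + 19.89 = 23.94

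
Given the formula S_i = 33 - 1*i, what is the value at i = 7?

S_7 = 33 + -1*7 = 33 + -7 = 26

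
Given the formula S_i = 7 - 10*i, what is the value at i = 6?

S_6 = 7 + -10*6 = 7 + -60 = -53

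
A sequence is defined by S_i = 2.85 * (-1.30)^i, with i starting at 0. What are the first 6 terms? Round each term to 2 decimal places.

This is a geometric sequence.
i=0: S_0 = 2.85 * (-1.3)^0 = 2.85
i=1: S_1 = 2.85 * (-1.3)^1 ≈ -3.71
i=2: S_2 = 2.85 * (-1.3)^2 ≈ 4.82
i=3: S_3 = 2.85 * (-1.3)^3 ≈ -6.26
i=4: S_4 = 2.85 * (-1.3)^4 ≈ 8.14
i=5: S_5 = 2.85 * (-1.3)^5 ≈ -10.58
The first 6 terms are: [2.85, -3.71, 4.82, -6.26, 8.14, -10.58]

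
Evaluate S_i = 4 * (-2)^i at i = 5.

S_5 = 4 * (-2)^5 = 4 * -32 = -128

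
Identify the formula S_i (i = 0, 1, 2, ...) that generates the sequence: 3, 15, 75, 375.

Check ratios: 15 / 3 = 5.0
Common ratio r = 5.
First term a = 3.
Formula: S_i = 3 * 5^i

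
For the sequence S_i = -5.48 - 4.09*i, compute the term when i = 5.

S_5 = -5.48 + -4.09*5 = -5.48 + -20.45 = -25.93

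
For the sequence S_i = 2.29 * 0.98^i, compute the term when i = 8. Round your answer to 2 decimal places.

S_8 = 2.29 * 0.98^8 ≈ 2.29 * 0.8508 ≈ 1.95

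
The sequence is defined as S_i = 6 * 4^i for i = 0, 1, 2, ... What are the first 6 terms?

This is a geometric sequence.
i=0: S_0 = 6 * 4^0 = 6
i=1: S_1 = 6 * 4^1 = 24
i=2: S_2 = 6 * 4^2 = 96
i=3: S_3 = 6 * 4^3 = 384
i=4: S_4 = 6 * 4^4 = 1536
i=5: S_5 = 6 * 4^5 = 6144
The first 6 terms are: [6, 24, 96, 384, 1536, 6144]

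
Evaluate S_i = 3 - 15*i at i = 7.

S_7 = 3 + -15*7 = 3 + -105 = -102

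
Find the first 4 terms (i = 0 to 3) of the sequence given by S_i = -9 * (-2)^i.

This is a geometric sequence.
i=0: S_0 = -9 * (-2)^0 = -9
i=1: S_1 = -9 * (-2)^1 = 18
i=2: S_2 = -9 * (-2)^2 = -36
i=3: S_3 = -9 * (-2)^3 = 72
The first 4 terms are: [-9, 18, -36, 72]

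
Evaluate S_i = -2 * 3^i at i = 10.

S_10 = -2 * 3^10 = -2 * 59049 = -118098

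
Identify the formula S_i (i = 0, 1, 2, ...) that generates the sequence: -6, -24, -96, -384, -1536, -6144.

Check ratios: -24 / -6 = 4.0
Common ratio r = 4.
First term a = -6.
Formula: S_i = -6 * 4^i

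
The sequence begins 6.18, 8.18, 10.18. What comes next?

Differences: 8.18 - 6.18 = 2.0
This is an arithmetic sequence with common difference d = 2.0.
Next term = 10.18 + 2.0 = 12.18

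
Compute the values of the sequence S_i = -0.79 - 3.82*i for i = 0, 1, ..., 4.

This is an arithmetic sequence.
i=0: S_0 = -0.79 + -3.82*0 = -0.79
i=1: S_1 = -0.79 + -3.82*1 = -4.61
i=2: S_2 = -0.79 + -3.82*2 = -8.43
i=3: S_3 = -0.79 + -3.82*3 = -12.25
i=4: S_4 = -0.79 + -3.82*4 = -16.07
The first 5 terms are: [-0.79, -4.61, -8.43, -12.25, -16.07]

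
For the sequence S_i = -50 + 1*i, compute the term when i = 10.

S_10 = -50 + 1*10 = -50 + 10 = -40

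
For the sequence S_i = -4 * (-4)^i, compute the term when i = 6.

S_6 = -4 * (-4)^6 = -4 * 4096 = -16384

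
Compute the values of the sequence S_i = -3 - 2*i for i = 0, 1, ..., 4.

This is an arithmetic sequence.
i=0: S_0 = -3 + -2*0 = -3
i=1: S_1 = -3 + -2*1 = -5
i=2: S_2 = -3 + -2*2 = -7
i=3: S_3 = -3 + -2*3 = -9
i=4: S_4 = -3 + -2*4 = -11
The first 5 terms are: [-3, -5, -7, -9, -11]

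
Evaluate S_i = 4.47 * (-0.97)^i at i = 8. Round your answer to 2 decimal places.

S_8 = 4.47 * (-0.97)^8 ≈ 4.47 * 0.7837 ≈ 3.5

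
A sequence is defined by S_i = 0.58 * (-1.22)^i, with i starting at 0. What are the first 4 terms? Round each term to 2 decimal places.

This is a geometric sequence.
i=0: S_0 = 0.58 * (-1.22)^0 = 0.58
i=1: S_1 = 0.58 * (-1.22)^1 ≈ -0.71
i=2: S_2 = 0.58 * (-1.22)^2 ≈ 0.86
i=3: S_3 = 0.58 * (-1.22)^3 ≈ -1.05
The first 4 terms are: [0.58, -0.71, 0.86, -1.05]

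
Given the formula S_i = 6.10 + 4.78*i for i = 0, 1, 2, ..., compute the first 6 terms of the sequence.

This is an arithmetic sequence.
i=0: S_0 = 6.1 + 4.78*0 = 6.1
i=1: S_1 = 6.1 + 4.78*1 = 10.88
i=2: S_2 = 6.1 + 4.78*2 = 15.66
i=3: S_3 = 6.1 + 4.78*3 = 20.44
i=4: S_4 = 6.1 + 4.78*4 = 25.22
i=5: S_5 = 6.1 + 4.78*5 = 30.0
The first 6 terms are: [6.1, 10.88, 15.66, 20.44, 25.22, 30.0]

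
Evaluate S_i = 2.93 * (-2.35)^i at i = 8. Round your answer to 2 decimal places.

S_8 = 2.93 * (-2.35)^8 ≈ 2.93 * 930.1284 ≈ 2725.28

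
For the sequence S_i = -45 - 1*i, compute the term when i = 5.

S_5 = -45 + -1*5 = -45 + -5 = -50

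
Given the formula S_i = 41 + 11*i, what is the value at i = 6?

S_6 = 41 + 11*6 = 41 + 66 = 107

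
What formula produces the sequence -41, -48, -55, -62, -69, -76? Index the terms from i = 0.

Check differences: -48 - -41 = -7
-55 - -48 = -7
Common difference d = -7.
First term a = -41.
Formula: S_i = -41 - 7*i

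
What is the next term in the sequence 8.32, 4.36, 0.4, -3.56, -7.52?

Differences: 4.36 - 8.32 = -3.96
This is an arithmetic sequence with common difference d = -3.96.
Next term = -7.52 + -3.96 = -11.48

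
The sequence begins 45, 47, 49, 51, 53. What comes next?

Differences: 47 - 45 = 2
This is an arithmetic sequence with common difference d = 2.
Next term = 53 + 2 = 55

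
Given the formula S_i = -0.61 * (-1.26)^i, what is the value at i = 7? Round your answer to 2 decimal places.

S_7 = -0.61 * (-1.26)^7 ≈ -0.61 * -5.0419 ≈ 3.08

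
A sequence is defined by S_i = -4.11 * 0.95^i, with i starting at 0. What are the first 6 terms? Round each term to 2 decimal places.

This is a geometric sequence.
i=0: S_0 = -4.11 * 0.95^0 = -4.11
i=1: S_1 = -4.11 * 0.95^1 ≈ -3.9
i=2: S_2 = -4.11 * 0.95^2 ≈ -3.71
i=3: S_3 = -4.11 * 0.95^3 ≈ -3.52
i=4: S_4 = -4.11 * 0.95^4 ≈ -3.35
i=5: S_5 = -4.11 * 0.95^5 ≈ -3.18
The first 6 terms are: [-4.11, -3.9, -3.71, -3.52, -3.35, -3.18]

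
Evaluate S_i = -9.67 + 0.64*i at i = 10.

S_10 = -9.67 + 0.64*10 = -9.67 + 6.4 = -3.27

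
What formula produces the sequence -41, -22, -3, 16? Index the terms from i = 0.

Check differences: -22 - -41 = 19
-3 - -22 = 19
Common difference d = 19.
First term a = -41.
Formula: S_i = -41 + 19*i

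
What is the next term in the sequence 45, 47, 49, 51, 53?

Differences: 47 - 45 = 2
This is an arithmetic sequence with common difference d = 2.
Next term = 53 + 2 = 55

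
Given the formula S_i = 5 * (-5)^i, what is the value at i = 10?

S_10 = 5 * (-5)^10 = 5 * 9765625 = 48828125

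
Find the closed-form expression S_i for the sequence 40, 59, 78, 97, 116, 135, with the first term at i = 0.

Check differences: 59 - 40 = 19
78 - 59 = 19
Common difference d = 19.
First term a = 40.
Formula: S_i = 40 + 19*i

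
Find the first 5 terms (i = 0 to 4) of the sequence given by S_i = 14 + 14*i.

This is an arithmetic sequence.
i=0: S_0 = 14 + 14*0 = 14
i=1: S_1 = 14 + 14*1 = 28
i=2: S_2 = 14 + 14*2 = 42
i=3: S_3 = 14 + 14*3 = 56
i=4: S_4 = 14 + 14*4 = 70
The first 5 terms are: [14, 28, 42, 56, 70]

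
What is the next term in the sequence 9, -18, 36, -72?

Ratios: -18 / 9 = -2.0
This is a geometric sequence with common ratio r = -2.
Next term = -72 * -2 = 144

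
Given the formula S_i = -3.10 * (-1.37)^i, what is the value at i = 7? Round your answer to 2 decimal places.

S_7 = -3.1 * (-1.37)^7 ≈ -3.1 * -9.0582 ≈ 28.08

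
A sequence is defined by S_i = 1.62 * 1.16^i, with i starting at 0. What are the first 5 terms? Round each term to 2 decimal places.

This is a geometric sequence.
i=0: S_0 = 1.62 * 1.16^0 = 1.62
i=1: S_1 = 1.62 * 1.16^1 ≈ 1.88
i=2: S_2 = 1.62 * 1.16^2 ≈ 2.18
i=3: S_3 = 1.62 * 1.16^3 ≈ 2.53
i=4: S_4 = 1.62 * 1.16^4 ≈ 2.93
The first 5 terms are: [1.62, 1.88, 2.18, 2.53, 2.93]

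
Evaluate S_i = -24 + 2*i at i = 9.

S_9 = -24 + 2*9 = -24 + 18 = -6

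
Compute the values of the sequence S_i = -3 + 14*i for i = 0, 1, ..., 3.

This is an arithmetic sequence.
i=0: S_0 = -3 + 14*0 = -3
i=1: S_1 = -3 + 14*1 = 11
i=2: S_2 = -3 + 14*2 = 25
i=3: S_3 = -3 + 14*3 = 39
The first 4 terms are: [-3, 11, 25, 39]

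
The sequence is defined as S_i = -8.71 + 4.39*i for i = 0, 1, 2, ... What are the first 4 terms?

This is an arithmetic sequence.
i=0: S_0 = -8.71 + 4.39*0 = -8.71
i=1: S_1 = -8.71 + 4.39*1 = -4.32
i=2: S_2 = -8.71 + 4.39*2 = 0.07
i=3: S_3 = -8.71 + 4.39*3 = 4.46
The first 4 terms are: [-8.71, -4.32, 0.07, 4.46]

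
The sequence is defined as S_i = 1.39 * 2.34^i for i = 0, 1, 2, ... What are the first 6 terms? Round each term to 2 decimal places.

This is a geometric sequence.
i=0: S_0 = 1.39 * 2.34^0 = 1.39
i=1: S_1 = 1.39 * 2.34^1 ≈ 3.25
i=2: S_2 = 1.39 * 2.34^2 ≈ 7.61
i=3: S_3 = 1.39 * 2.34^3 ≈ 17.81
i=4: S_4 = 1.39 * 2.34^4 ≈ 41.68
i=5: S_5 = 1.39 * 2.34^5 ≈ 97.52
The first 6 terms are: [1.39, 3.25, 7.61, 17.81, 41.68, 97.52]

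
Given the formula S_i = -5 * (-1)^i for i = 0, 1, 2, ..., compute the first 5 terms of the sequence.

This is a geometric sequence.
i=0: S_0 = -5 * (-1)^0 = -5
i=1: S_1 = -5 * (-1)^1 = 5
i=2: S_2 = -5 * (-1)^2 = -5
i=3: S_3 = -5 * (-1)^3 = 5
i=4: S_4 = -5 * (-1)^4 = -5
The first 5 terms are: [-5, 5, -5, 5, -5]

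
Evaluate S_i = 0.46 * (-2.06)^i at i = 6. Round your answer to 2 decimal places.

S_6 = 0.46 * (-2.06)^6 ≈ 0.46 * 76.4193 ≈ 35.15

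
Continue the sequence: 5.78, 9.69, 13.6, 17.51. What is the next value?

Differences: 9.69 - 5.78 = 3.91
This is an arithmetic sequence with common difference d = 3.91.
Next term = 17.51 + 3.91 = 21.42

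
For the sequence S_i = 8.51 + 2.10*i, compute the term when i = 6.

S_6 = 8.51 + 2.1*6 = 8.51 + 12.6 = 21.11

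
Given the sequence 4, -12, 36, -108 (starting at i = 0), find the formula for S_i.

Check ratios: -12 / 4 = -3.0
Common ratio r = -3.
First term a = 4.
Formula: S_i = 4 * (-3)^i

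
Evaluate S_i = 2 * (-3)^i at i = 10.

S_10 = 2 * (-3)^10 = 2 * 59049 = 118098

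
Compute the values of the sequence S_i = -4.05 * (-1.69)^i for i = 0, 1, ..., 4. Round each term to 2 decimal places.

This is a geometric sequence.
i=0: S_0 = -4.05 * (-1.69)^0 = -4.05
i=1: S_1 = -4.05 * (-1.69)^1 ≈ 6.84
i=2: S_2 = -4.05 * (-1.69)^2 ≈ -11.57
i=3: S_3 = -4.05 * (-1.69)^3 ≈ 19.55
i=4: S_4 = -4.05 * (-1.69)^4 ≈ -33.04
The first 5 terms are: [-4.05, 6.84, -11.57, 19.55, -33.04]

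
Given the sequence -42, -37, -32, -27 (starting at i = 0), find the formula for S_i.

Check differences: -37 - -42 = 5
-32 - -37 = 5
Common difference d = 5.
First term a = -42.
Formula: S_i = -42 + 5*i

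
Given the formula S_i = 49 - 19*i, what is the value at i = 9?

S_9 = 49 + -19*9 = 49 + -171 = -122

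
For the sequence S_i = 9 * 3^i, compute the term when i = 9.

S_9 = 9 * 3^9 = 9 * 19683 = 177147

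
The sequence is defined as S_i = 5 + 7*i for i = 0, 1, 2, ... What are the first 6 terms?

This is an arithmetic sequence.
i=0: S_0 = 5 + 7*0 = 5
i=1: S_1 = 5 + 7*1 = 12
i=2: S_2 = 5 + 7*2 = 19
i=3: S_3 = 5 + 7*3 = 26
i=4: S_4 = 5 + 7*4 = 33
i=5: S_5 = 5 + 7*5 = 40
The first 6 terms are: [5, 12, 19, 26, 33, 40]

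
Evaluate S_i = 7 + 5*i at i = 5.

S_5 = 7 + 5*5 = 7 + 25 = 32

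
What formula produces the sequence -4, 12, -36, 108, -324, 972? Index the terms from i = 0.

Check ratios: 12 / -4 = -3.0
Common ratio r = -3.
First term a = -4.
Formula: S_i = -4 * (-3)^i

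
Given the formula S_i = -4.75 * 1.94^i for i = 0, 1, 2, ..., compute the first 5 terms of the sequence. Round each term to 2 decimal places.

This is a geometric sequence.
i=0: S_0 = -4.75 * 1.94^0 = -4.75
i=1: S_1 = -4.75 * 1.94^1 ≈ -9.22
i=2: S_2 = -4.75 * 1.94^2 ≈ -17.88
i=3: S_3 = -4.75 * 1.94^3 ≈ -34.68
i=4: S_4 = -4.75 * 1.94^4 ≈ -67.28
The first 5 terms are: [-4.75, -9.22, -17.88, -34.68, -67.28]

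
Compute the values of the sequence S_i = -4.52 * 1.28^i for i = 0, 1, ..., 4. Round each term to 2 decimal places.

This is a geometric sequence.
i=0: S_0 = -4.52 * 1.28^0 = -4.52
i=1: S_1 = -4.52 * 1.28^1 ≈ -5.79
i=2: S_2 = -4.52 * 1.28^2 ≈ -7.41
i=3: S_3 = -4.52 * 1.28^3 ≈ -9.48
i=4: S_4 = -4.52 * 1.28^4 ≈ -12.13
The first 5 terms are: [-4.52, -5.79, -7.41, -9.48, -12.13]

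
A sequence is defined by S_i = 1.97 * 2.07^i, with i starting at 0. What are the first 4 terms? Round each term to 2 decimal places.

This is a geometric sequence.
i=0: S_0 = 1.97 * 2.07^0 = 1.97
i=1: S_1 = 1.97 * 2.07^1 ≈ 4.08
i=2: S_2 = 1.97 * 2.07^2 ≈ 8.44
i=3: S_3 = 1.97 * 2.07^3 ≈ 17.47
The first 4 terms are: [1.97, 4.08, 8.44, 17.47]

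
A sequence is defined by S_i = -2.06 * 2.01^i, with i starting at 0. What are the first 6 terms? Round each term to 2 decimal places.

This is a geometric sequence.
i=0: S_0 = -2.06 * 2.01^0 = -2.06
i=1: S_1 = -2.06 * 2.01^1 ≈ -4.14
i=2: S_2 = -2.06 * 2.01^2 ≈ -8.32
i=3: S_3 = -2.06 * 2.01^3 ≈ -16.73
i=4: S_4 = -2.06 * 2.01^4 ≈ -33.62
i=5: S_5 = -2.06 * 2.01^5 ≈ -67.58
The first 6 terms are: [-2.06, -4.14, -8.32, -16.73, -33.62, -67.58]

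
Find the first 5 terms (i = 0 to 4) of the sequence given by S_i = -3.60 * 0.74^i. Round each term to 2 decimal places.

This is a geometric sequence.
i=0: S_0 = -3.6 * 0.74^0 = -3.6
i=1: S_1 = -3.6 * 0.74^1 ≈ -2.66
i=2: S_2 = -3.6 * 0.74^2 ≈ -1.97
i=3: S_3 = -3.6 * 0.74^3 ≈ -1.46
i=4: S_4 = -3.6 * 0.74^4 ≈ -1.08
The first 5 terms are: [-3.6, -2.66, -1.97, -1.46, -1.08]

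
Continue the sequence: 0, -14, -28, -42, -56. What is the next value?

Differences: -14 - 0 = -14
This is an arithmetic sequence with common difference d = -14.
Next term = -56 + -14 = -70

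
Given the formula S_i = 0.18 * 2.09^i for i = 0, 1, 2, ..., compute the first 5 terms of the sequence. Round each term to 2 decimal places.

This is a geometric sequence.
i=0: S_0 = 0.18 * 2.09^0 = 0.18
i=1: S_1 = 0.18 * 2.09^1 ≈ 0.38
i=2: S_2 = 0.18 * 2.09^2 ≈ 0.79
i=3: S_3 = 0.18 * 2.09^3 ≈ 1.64
i=4: S_4 = 0.18 * 2.09^4 ≈ 3.43
The first 5 terms are: [0.18, 0.38, 0.79, 1.64, 3.43]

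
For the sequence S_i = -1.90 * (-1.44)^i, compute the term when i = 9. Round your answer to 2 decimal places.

S_9 = -1.9 * (-1.44)^9 ≈ -1.9 * -26.6233 ≈ 50.58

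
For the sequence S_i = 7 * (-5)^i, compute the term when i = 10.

S_10 = 7 * (-5)^10 = 7 * 9765625 = 68359375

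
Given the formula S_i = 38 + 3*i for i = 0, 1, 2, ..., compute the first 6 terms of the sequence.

This is an arithmetic sequence.
i=0: S_0 = 38 + 3*0 = 38
i=1: S_1 = 38 + 3*1 = 41
i=2: S_2 = 38 + 3*2 = 44
i=3: S_3 = 38 + 3*3 = 47
i=4: S_4 = 38 + 3*4 = 50
i=5: S_5 = 38 + 3*5 = 53
The first 6 terms are: [38, 41, 44, 47, 50, 53]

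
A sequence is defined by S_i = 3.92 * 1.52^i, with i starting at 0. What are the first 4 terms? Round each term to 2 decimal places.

This is a geometric sequence.
i=0: S_0 = 3.92 * 1.52^0 = 3.92
i=1: S_1 = 3.92 * 1.52^1 ≈ 5.96
i=2: S_2 = 3.92 * 1.52^2 ≈ 9.06
i=3: S_3 = 3.92 * 1.52^3 ≈ 13.77
The first 4 terms are: [3.92, 5.96, 9.06, 13.77]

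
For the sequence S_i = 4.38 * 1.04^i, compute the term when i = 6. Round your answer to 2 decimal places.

S_6 = 4.38 * 1.04^6 ≈ 4.38 * 1.2653 ≈ 5.54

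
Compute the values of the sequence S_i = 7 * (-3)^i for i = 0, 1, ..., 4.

This is a geometric sequence.
i=0: S_0 = 7 * (-3)^0 = 7
i=1: S_1 = 7 * (-3)^1 = -21
i=2: S_2 = 7 * (-3)^2 = 63
i=3: S_3 = 7 * (-3)^3 = -189
i=4: S_4 = 7 * (-3)^4 = 567
The first 5 terms are: [7, -21, 63, -189, 567]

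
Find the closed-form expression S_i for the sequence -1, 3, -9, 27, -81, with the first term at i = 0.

Check ratios: 3 / -1 = -3.0
Common ratio r = -3.
First term a = -1.
Formula: S_i = -1 * (-3)^i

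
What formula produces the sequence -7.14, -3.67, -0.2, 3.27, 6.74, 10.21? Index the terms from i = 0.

Check differences: -3.67 - -7.14 = 3.47
-0.2 - -3.67 = 3.47
Common difference d = 3.47.
First term a = -7.14.
Formula: S_i = -7.14 + 3.47*i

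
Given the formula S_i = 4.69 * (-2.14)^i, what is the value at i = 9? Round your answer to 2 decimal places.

S_9 = 4.69 * (-2.14)^9 ≈ 4.69 * -941.2911 ≈ -4414.66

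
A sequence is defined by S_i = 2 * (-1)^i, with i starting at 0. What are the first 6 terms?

This is a geometric sequence.
i=0: S_0 = 2 * (-1)^0 = 2
i=1: S_1 = 2 * (-1)^1 = -2
i=2: S_2 = 2 * (-1)^2 = 2
i=3: S_3 = 2 * (-1)^3 = -2
i=4: S_4 = 2 * (-1)^4 = 2
i=5: S_5 = 2 * (-1)^5 = -2
The first 6 terms are: [2, -2, 2, -2, 2, -2]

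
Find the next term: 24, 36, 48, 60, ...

Differences: 36 - 24 = 12
This is an arithmetic sequence with common difference d = 12.
Next term = 60 + 12 = 72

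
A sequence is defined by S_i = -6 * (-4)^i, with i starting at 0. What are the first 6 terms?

This is a geometric sequence.
i=0: S_0 = -6 * (-4)^0 = -6
i=1: S_1 = -6 * (-4)^1 = 24
i=2: S_2 = -6 * (-4)^2 = -96
i=3: S_3 = -6 * (-4)^3 = 384
i=4: S_4 = -6 * (-4)^4 = -1536
i=5: S_5 = -6 * (-4)^5 = 6144
The first 6 terms are: [-6, 24, -96, 384, -1536, 6144]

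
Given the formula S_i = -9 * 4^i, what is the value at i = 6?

S_6 = -9 * 4^6 = -9 * 4096 = -36864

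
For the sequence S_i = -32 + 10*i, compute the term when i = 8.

S_8 = -32 + 10*8 = -32 + 80 = 48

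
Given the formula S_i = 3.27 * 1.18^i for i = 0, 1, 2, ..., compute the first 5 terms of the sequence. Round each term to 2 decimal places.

This is a geometric sequence.
i=0: S_0 = 3.27 * 1.18^0 = 3.27
i=1: S_1 = 3.27 * 1.18^1 ≈ 3.86
i=2: S_2 = 3.27 * 1.18^2 ≈ 4.55
i=3: S_3 = 3.27 * 1.18^3 ≈ 5.37
i=4: S_4 = 3.27 * 1.18^4 ≈ 6.34
The first 5 terms are: [3.27, 3.86, 4.55, 5.37, 6.34]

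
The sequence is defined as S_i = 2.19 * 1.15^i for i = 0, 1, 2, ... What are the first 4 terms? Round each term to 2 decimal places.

This is a geometric sequence.
i=0: S_0 = 2.19 * 1.15^0 = 2.19
i=1: S_1 = 2.19 * 1.15^1 ≈ 2.52
i=2: S_2 = 2.19 * 1.15^2 ≈ 2.9
i=3: S_3 = 2.19 * 1.15^3 ≈ 3.33
The first 4 terms are: [2.19, 2.52, 2.9, 3.33]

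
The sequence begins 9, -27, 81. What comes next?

Ratios: -27 / 9 = -3.0
This is a geometric sequence with common ratio r = -3.
Next term = 81 * -3 = -243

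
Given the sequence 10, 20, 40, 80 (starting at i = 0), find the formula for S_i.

Check ratios: 20 / 10 = 2.0
Common ratio r = 2.
First term a = 10.
Formula: S_i = 10 * 2^i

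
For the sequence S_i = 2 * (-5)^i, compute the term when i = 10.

S_10 = 2 * (-5)^10 = 2 * 9765625 = 19531250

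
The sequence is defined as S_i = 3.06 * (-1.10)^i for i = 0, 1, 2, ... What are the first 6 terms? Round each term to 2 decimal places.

This is a geometric sequence.
i=0: S_0 = 3.06 * (-1.1)^0 = 3.06
i=1: S_1 = 3.06 * (-1.1)^1 ≈ -3.37
i=2: S_2 = 3.06 * (-1.1)^2 ≈ 3.7
i=3: S_3 = 3.06 * (-1.1)^3 ≈ -4.07
i=4: S_4 = 3.06 * (-1.1)^4 ≈ 4.48
i=5: S_5 = 3.06 * (-1.1)^5 ≈ -4.93
The first 6 terms are: [3.06, -3.37, 3.7, -4.07, 4.48, -4.93]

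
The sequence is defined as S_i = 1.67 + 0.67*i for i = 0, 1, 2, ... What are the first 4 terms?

This is an arithmetic sequence.
i=0: S_0 = 1.67 + 0.67*0 = 1.67
i=1: S_1 = 1.67 + 0.67*1 = 2.34
i=2: S_2 = 1.67 + 0.67*2 = 3.01
i=3: S_3 = 1.67 + 0.67*3 = 3.68
The first 4 terms are: [1.67, 2.34, 3.01, 3.68]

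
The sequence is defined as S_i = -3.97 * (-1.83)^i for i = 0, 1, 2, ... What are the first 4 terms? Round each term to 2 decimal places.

This is a geometric sequence.
i=0: S_0 = -3.97 * (-1.83)^0 = -3.97
i=1: S_1 = -3.97 * (-1.83)^1 ≈ 7.27
i=2: S_2 = -3.97 * (-1.83)^2 ≈ -13.3
i=3: S_3 = -3.97 * (-1.83)^3 ≈ 24.33
The first 4 terms are: [-3.97, 7.27, -13.3, 24.33]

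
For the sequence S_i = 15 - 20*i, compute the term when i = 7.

S_7 = 15 + -20*7 = 15 + -140 = -125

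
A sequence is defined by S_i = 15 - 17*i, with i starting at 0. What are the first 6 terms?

This is an arithmetic sequence.
i=0: S_0 = 15 + -17*0 = 15
i=1: S_1 = 15 + -17*1 = -2
i=2: S_2 = 15 + -17*2 = -19
i=3: S_3 = 15 + -17*3 = -36
i=4: S_4 = 15 + -17*4 = -53
i=5: S_5 = 15 + -17*5 = -70
The first 6 terms are: [15, -2, -19, -36, -53, -70]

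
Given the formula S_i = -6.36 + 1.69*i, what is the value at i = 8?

S_8 = -6.36 + 1.69*8 = -6.36 + 13.52 = 7.16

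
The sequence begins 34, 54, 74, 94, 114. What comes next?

Differences: 54 - 34 = 20
This is an arithmetic sequence with common difference d = 20.
Next term = 114 + 20 = 134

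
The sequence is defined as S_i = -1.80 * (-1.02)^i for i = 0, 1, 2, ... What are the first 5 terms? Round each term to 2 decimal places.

This is a geometric sequence.
i=0: S_0 = -1.8 * (-1.02)^0 = -1.8
i=1: S_1 = -1.8 * (-1.02)^1 ≈ 1.84
i=2: S_2 = -1.8 * (-1.02)^2 ≈ -1.87
i=3: S_3 = -1.8 * (-1.02)^3 ≈ 1.91
i=4: S_4 = -1.8 * (-1.02)^4 ≈ -1.95
The first 5 terms are: [-1.8, 1.84, -1.87, 1.91, -1.95]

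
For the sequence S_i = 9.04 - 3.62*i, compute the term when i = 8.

S_8 = 9.04 + -3.62*8 = 9.04 + -28.96 = -19.92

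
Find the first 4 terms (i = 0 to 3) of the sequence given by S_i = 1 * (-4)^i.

This is a geometric sequence.
i=0: S_0 = 1 * (-4)^0 = 1
i=1: S_1 = 1 * (-4)^1 = -4
i=2: S_2 = 1 * (-4)^2 = 16
i=3: S_3 = 1 * (-4)^3 = -64
The first 4 terms are: [1, -4, 16, -64]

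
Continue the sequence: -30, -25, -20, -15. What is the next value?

Differences: -25 - -30 = 5
This is an arithmetic sequence with common difference d = 5.
Next term = -15 + 5 = -10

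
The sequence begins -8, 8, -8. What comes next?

Ratios: 8 / -8 = -1.0
This is a geometric sequence with common ratio r = -1.
Next term = -8 * -1 = 8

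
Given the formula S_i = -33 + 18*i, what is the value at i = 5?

S_5 = -33 + 18*5 = -33 + 90 = 57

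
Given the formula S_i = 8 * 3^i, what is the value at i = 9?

S_9 = 8 * 3^9 = 8 * 19683 = 157464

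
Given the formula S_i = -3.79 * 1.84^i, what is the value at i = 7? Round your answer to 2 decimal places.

S_7 = -3.79 * 1.84^7 ≈ -3.79 * 71.4044 ≈ -270.62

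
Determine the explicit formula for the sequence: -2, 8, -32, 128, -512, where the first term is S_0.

Check ratios: 8 / -2 = -4.0
Common ratio r = -4.
First term a = -2.
Formula: S_i = -2 * (-4)^i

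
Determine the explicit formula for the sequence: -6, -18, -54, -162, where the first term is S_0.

Check ratios: -18 / -6 = 3.0
Common ratio r = 3.
First term a = -6.
Formula: S_i = -6 * 3^i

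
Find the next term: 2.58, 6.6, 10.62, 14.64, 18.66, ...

Differences: 6.6 - 2.58 = 4.02
This is an arithmetic sequence with common difference d = 4.02.
Next term = 18.66 + 4.02 = 22.68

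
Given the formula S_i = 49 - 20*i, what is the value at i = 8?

S_8 = 49 + -20*8 = 49 + -160 = -111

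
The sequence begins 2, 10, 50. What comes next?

Ratios: 10 / 2 = 5.0
This is a geometric sequence with common ratio r = 5.
Next term = 50 * 5 = 250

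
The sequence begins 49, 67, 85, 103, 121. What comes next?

Differences: 67 - 49 = 18
This is an arithmetic sequence with common difference d = 18.
Next term = 121 + 18 = 139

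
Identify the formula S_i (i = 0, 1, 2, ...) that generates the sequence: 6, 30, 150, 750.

Check ratios: 30 / 6 = 5.0
Common ratio r = 5.
First term a = 6.
Formula: S_i = 6 * 5^i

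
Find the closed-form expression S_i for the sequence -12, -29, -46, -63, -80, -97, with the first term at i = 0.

Check differences: -29 - -12 = -17
-46 - -29 = -17
Common difference d = -17.
First term a = -12.
Formula: S_i = -12 - 17*i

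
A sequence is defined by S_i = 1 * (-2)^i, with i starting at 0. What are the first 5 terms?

This is a geometric sequence.
i=0: S_0 = 1 * (-2)^0 = 1
i=1: S_1 = 1 * (-2)^1 = -2
i=2: S_2 = 1 * (-2)^2 = 4
i=3: S_3 = 1 * (-2)^3 = -8
i=4: S_4 = 1 * (-2)^4 = 16
The first 5 terms are: [1, -2, 4, -8, 16]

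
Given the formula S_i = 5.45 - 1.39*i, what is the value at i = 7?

S_7 = 5.45 + -1.39*7 = 5.45 + -9.73 = -4.28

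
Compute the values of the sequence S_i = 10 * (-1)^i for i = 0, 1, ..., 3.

This is a geometric sequence.
i=0: S_0 = 10 * (-1)^0 = 10
i=1: S_1 = 10 * (-1)^1 = -10
i=2: S_2 = 10 * (-1)^2 = 10
i=3: S_3 = 10 * (-1)^3 = -10
The first 4 terms are: [10, -10, 10, -10]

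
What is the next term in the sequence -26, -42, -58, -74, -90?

Differences: -42 - -26 = -16
This is an arithmetic sequence with common difference d = -16.
Next term = -90 + -16 = -106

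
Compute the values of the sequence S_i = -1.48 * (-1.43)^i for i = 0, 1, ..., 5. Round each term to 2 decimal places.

This is a geometric sequence.
i=0: S_0 = -1.48 * (-1.43)^0 = -1.48
i=1: S_1 = -1.48 * (-1.43)^1 ≈ 2.12
i=2: S_2 = -1.48 * (-1.43)^2 ≈ -3.03
i=3: S_3 = -1.48 * (-1.43)^3 ≈ 4.33
i=4: S_4 = -1.48 * (-1.43)^4 ≈ -6.19
i=5: S_5 = -1.48 * (-1.43)^5 ≈ 8.85
The first 6 terms are: [-1.48, 2.12, -3.03, 4.33, -6.19, 8.85]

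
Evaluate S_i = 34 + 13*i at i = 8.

S_8 = 34 + 13*8 = 34 + 104 = 138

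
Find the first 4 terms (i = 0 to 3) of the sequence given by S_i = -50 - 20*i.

This is an arithmetic sequence.
i=0: S_0 = -50 + -20*0 = -50
i=1: S_1 = -50 + -20*1 = -70
i=2: S_2 = -50 + -20*2 = -90
i=3: S_3 = -50 + -20*3 = -110
The first 4 terms are: [-50, -70, -90, -110]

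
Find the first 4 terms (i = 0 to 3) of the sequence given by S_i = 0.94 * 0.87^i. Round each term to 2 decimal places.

This is a geometric sequence.
i=0: S_0 = 0.94 * 0.87^0 = 0.94
i=1: S_1 = 0.94 * 0.87^1 ≈ 0.82
i=2: S_2 = 0.94 * 0.87^2 ≈ 0.71
i=3: S_3 = 0.94 * 0.87^3 ≈ 0.62
The first 4 terms are: [0.94, 0.82, 0.71, 0.62]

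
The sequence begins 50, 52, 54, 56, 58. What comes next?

Differences: 52 - 50 = 2
This is an arithmetic sequence with common difference d = 2.
Next term = 58 + 2 = 60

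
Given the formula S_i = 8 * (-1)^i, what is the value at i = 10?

S_10 = 8 * (-1)^10 = 8 * 1 = 8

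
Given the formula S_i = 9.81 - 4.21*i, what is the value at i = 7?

S_7 = 9.81 + -4.21*7 = 9.81 + -29.47 = -19.66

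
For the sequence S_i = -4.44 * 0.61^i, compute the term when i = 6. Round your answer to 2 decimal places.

S_6 = -4.44 * 0.61^6 ≈ -4.44 * 0.0515 ≈ -0.23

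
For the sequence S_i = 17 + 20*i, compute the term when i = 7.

S_7 = 17 + 20*7 = 17 + 140 = 157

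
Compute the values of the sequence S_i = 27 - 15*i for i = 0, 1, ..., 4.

This is an arithmetic sequence.
i=0: S_0 = 27 + -15*0 = 27
i=1: S_1 = 27 + -15*1 = 12
i=2: S_2 = 27 + -15*2 = -3
i=3: S_3 = 27 + -15*3 = -18
i=4: S_4 = 27 + -15*4 = -33
The first 5 terms are: [27, 12, -3, -18, -33]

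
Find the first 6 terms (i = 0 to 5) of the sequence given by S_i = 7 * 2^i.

This is a geometric sequence.
i=0: S_0 = 7 * 2^0 = 7
i=1: S_1 = 7 * 2^1 = 14
i=2: S_2 = 7 * 2^2 = 28
i=3: S_3 = 7 * 2^3 = 56
i=4: S_4 = 7 * 2^4 = 112
i=5: S_5 = 7 * 2^5 = 224
The first 6 terms are: [7, 14, 28, 56, 112, 224]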